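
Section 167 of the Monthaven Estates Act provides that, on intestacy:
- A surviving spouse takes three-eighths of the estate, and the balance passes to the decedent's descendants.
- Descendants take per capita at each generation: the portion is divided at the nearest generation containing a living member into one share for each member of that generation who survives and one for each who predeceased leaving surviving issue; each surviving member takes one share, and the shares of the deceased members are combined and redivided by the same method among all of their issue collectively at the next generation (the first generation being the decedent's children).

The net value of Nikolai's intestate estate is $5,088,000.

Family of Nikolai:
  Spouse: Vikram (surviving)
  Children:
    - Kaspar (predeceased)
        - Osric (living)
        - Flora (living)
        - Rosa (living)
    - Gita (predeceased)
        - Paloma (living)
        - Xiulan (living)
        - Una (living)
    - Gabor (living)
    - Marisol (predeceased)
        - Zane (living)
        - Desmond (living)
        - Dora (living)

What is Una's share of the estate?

Vikram takes three-eighths of $5,088,000 = $1,908,000. The remaining $3,180,000 passes to the descendants.
The descendants' portion ($3,180,000) is divided at the children's generation into 4 shares of $795,000. Gabor takes $795,000. The 3 shares of the deceased (Kaspar, Gita, and Marisol) are combined into a pool of $2,385,000.
That pool ($2,385,000) is divided at the grandchildren's generation equally among Osric, Flora, Rosa, Paloma, Xiulan, Una, Zane, Desmond, and Dora: $265,000 each.

Una receives $265,000.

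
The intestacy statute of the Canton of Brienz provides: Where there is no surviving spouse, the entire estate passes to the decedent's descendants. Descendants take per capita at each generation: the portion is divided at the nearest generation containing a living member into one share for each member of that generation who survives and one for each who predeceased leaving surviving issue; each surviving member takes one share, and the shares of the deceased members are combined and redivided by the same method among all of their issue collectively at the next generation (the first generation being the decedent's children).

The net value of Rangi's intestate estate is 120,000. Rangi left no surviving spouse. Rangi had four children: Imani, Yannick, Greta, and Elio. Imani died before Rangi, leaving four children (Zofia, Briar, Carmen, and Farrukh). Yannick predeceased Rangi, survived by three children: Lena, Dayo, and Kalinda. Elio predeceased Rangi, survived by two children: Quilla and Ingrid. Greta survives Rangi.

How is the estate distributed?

Zofia: 10,000; Briar: 10,000; Carmen: 10,000; Farrukh: 10,000; Lena: 10,000; Dayo: 10,000; Kalinda: 10,000; Greta: 30,000; Quilla: 10,000; Ingrid: 10,000

The entire 120,000 passes to the descendants.
That amount (120,000) is divided at the children's generation into 4 shares of 30,000. Greta takes 30,000. The 3 shares of the deceased (Imani, Yannick, and Elio) are combined into a pool of 90,000.
That pool (90,000) is divided at the grandchildren's generation equally among Zofia, Briar, Carmen, Farrukh, Lena, Dayo, Kalinda, Quilla, and Ingrid: 10,000 each.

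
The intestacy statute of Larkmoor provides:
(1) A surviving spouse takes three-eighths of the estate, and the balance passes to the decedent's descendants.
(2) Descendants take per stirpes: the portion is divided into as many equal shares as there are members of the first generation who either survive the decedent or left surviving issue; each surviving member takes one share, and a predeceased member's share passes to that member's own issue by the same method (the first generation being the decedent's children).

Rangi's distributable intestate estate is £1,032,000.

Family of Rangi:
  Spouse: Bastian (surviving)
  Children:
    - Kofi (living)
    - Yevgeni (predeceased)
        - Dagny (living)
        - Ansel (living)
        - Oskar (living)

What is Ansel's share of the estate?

Ansel receives £107,500.

Bastian takes three-eighths of £1,032,000 = £387,000. The remaining £645,000 passes to the descendants.
The descendants' portion (£645,000) is divided into 2 shares of £322,500: Kofi takes £322,500; Yevgeni's £322,500 share passes to Yevgeni's issue.
Yevgeni's share (£322,500) is divided into 3 shares of £107,500: Dagny, Ansel, and Oskar each take £107,500.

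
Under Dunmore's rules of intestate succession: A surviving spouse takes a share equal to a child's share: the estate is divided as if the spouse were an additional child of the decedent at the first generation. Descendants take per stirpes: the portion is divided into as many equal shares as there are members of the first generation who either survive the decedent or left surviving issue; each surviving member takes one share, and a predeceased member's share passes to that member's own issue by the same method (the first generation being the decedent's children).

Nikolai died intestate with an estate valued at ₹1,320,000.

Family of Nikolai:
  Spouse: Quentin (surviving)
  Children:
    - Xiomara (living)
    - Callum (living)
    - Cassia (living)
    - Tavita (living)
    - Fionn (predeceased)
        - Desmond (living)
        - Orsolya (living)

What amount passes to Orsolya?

The spouse counts as an additional share at the children's level, so there are 6 primary shares of ₹220,000. Quentin takes one such share (₹220,000).
The children's combined portion (₹1,100,000) is divided into 5 shares of ₹220,000: Xiomara, Callum, Cassia, and Tavita each take ₹220,000; Fionn's ₹220,000 share passes to Fionn's issue.
Fionn's share (₹220,000) is divided into 2 shares of ₹110,000: Desmond and Orsolya each take ₹110,000.

Orsolya receives ₹110,000.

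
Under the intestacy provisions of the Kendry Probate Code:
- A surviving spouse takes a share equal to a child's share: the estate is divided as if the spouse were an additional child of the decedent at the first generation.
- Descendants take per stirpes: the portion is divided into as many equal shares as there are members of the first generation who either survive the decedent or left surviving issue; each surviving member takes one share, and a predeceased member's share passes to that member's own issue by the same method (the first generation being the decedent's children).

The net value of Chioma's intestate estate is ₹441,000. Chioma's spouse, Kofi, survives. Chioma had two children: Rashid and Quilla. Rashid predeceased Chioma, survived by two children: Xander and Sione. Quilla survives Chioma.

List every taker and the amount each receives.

Kofi: ₹147,000; Xander: ₹73,500; Sione: ₹73,500; Quilla: ₹147,000

The spouse counts as an additional share at the children's level, so there are 3 primary shares of ₹147,000. Kofi takes one such share (₹147,000).
The children's combined portion (₹294,000) is divided into 2 shares of ₹147,000: Quilla takes ₹147,000; Rashid's ₹147,000 share passes to Rashid's issue.
Rashid's share (₹147,000) is divided into 2 shares of ₹73,500: Xander and Sione each take ₹73,500.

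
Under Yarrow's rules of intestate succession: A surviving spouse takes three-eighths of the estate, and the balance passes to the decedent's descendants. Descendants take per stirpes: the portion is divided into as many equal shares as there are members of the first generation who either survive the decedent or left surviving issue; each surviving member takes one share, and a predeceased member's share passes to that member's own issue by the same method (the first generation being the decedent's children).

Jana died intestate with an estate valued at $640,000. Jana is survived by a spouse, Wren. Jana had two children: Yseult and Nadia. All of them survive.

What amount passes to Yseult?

Wren takes three-eighths of $640,000 = $240,000. The remaining $400,000 passes to the descendants.
The descendants' portion ($400,000) is divided into 2 shares of $200,000: Yseult and Nadia each take $200,000.

Yseult receives $200,000.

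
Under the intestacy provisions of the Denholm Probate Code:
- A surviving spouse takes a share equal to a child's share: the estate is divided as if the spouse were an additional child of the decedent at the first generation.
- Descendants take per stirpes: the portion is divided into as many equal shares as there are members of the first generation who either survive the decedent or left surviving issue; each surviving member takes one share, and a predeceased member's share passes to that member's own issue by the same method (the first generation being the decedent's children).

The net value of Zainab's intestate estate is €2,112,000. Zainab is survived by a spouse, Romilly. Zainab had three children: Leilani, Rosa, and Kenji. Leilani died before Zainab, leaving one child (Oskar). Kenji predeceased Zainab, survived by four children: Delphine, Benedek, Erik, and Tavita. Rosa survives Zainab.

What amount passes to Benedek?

Benedek receives €132,000.

The spouse counts as an additional share at the children's level, so there are 4 primary shares of €528,000. Romilly takes one such share (€528,000).
The children's combined portion (€1,584,000) is divided into 3 shares of €528,000: Rosa takes €528,000; Leilani's €528,000 share passes to Leilani's issue; Kenji's €528,000 share passes to Kenji's issue.
Leilani's share (€528,000) passes entirely to Oskar.
Kenji's share (€528,000) is divided into 4 shares of €132,000: Delphine, Benedek, Erik, and Tavita each take €132,000.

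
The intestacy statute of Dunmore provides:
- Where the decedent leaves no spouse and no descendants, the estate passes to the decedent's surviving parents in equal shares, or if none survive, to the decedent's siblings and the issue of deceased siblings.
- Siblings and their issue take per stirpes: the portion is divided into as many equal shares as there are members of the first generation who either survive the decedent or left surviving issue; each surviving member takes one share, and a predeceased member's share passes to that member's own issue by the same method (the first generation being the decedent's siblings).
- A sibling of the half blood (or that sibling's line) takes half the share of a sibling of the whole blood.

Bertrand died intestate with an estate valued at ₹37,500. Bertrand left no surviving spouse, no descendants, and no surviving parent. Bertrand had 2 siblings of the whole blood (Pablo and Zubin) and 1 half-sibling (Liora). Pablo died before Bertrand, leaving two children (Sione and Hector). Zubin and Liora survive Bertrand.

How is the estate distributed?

Sione: ₹7,500; Hector: ₹7,500; Zubin: ₹15,000; Liora: ₹7,500

The entire ₹37,500 passes to the siblings and their issue.
Counting each half-blood sibling's line as half a unit, there are 5/2 units in ₹37,500, so one unit is ₹15,000. Whole-blood lines (Pablo and Zubin) take ₹15,000 each; half-blood lines (Liora) take ₹7,500 each.
Pablo's share (₹15,000) is divided into 2 shares of ₹7,500: Sione and Hector each take ₹7,500.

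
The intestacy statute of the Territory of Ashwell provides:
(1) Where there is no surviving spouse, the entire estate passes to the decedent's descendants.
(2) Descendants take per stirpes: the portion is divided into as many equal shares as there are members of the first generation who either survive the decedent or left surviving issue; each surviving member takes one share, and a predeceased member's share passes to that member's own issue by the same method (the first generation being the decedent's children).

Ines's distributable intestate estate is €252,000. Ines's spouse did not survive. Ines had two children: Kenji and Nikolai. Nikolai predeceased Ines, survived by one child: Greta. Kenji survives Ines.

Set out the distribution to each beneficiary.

Kenji: €126,000; Greta: €126,000

The entire €252,000 passes to the descendants.
That amount (€252,000) is divided into 2 shares of €126,000: Kenji takes €126,000; Nikolai's €126,000 share passes to Nikolai's issue.
Nikolai's share (€126,000) passes entirely to Greta.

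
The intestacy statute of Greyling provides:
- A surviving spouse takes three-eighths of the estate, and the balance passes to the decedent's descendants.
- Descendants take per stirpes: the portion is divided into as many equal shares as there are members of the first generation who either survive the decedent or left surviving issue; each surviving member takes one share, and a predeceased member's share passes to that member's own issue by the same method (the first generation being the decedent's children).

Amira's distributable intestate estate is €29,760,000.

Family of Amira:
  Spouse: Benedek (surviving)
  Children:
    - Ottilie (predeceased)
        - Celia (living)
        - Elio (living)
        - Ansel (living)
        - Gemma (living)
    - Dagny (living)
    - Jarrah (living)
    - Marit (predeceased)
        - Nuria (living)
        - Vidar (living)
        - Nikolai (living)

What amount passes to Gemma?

Gemma receives €1,162,500.

Benedek takes three-eighths of €29,760,000 = €11,160,000. The remaining €18,600,000 passes to the descendants.
The descendants' portion (€18,600,000) is divided into 4 shares of €4,650,000: Dagny and Jarrah each take €4,650,000; Ottilie's €4,650,000 share passes to Ottilie's issue; Marit's €4,650,000 share passes to Marit's issue.
Ottilie's share (€4,650,000) is divided into 4 shares of €1,162,500: Celia, Elio, Ansel, and Gemma each take €1,162,500.
Marit's share (€4,650,000) is divided into 3 shares of €1,550,000: Nuria, Vidar, and Nikolai each take €1,550,000.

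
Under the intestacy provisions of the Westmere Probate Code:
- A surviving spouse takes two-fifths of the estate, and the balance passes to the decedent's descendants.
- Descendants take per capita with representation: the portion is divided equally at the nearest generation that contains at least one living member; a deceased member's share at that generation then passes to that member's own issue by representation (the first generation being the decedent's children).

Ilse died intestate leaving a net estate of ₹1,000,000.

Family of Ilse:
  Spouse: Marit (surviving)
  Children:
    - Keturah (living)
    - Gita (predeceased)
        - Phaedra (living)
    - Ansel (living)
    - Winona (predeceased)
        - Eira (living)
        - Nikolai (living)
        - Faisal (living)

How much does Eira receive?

Marit takes two-fifths of ₹1,000,000 = ₹400,000. The remaining ₹600,000 passes to the descendants.
The descendants' portion (₹600,000) is divided into 4 shares of ₹150,000: Keturah and Ansel each take ₹150,000; Gita's ₹150,000 share passes to Gita's issue; Winona's ₹150,000 share passes to Winona's issue.
Gita's share (₹150,000) passes entirely to Phaedra.
Winona's share (₹150,000) is divided into 3 shares of ₹50,000: Eira, Nikolai, and Faisal each take ₹50,000.

Eira receives ₹50,000.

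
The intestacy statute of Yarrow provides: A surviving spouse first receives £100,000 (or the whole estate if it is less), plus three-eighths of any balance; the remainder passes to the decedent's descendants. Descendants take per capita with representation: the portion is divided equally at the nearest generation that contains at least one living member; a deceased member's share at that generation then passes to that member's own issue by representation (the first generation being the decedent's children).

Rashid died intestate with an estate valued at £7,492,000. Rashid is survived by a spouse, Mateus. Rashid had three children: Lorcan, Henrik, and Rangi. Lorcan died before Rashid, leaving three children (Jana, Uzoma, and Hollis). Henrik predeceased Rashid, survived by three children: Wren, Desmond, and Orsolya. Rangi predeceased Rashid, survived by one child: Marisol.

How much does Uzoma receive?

Mateus first takes £100,000, leaving a balance of £7,392,000. Mateus then takes three-eighths of the balance (£2,772,000), for a total of £2,872,000. The remaining £4,620,000 passes to the descendants.
No child survives, so the initial division is made at the grandchildren's generation.
The descendants' portion (£4,620,000) is divided into 7 shares of £660,000: Jana, Uzoma, Hollis, Wren, Desmond, Orsolya, and Marisol each take £660,000.

Uzoma receives £660,000.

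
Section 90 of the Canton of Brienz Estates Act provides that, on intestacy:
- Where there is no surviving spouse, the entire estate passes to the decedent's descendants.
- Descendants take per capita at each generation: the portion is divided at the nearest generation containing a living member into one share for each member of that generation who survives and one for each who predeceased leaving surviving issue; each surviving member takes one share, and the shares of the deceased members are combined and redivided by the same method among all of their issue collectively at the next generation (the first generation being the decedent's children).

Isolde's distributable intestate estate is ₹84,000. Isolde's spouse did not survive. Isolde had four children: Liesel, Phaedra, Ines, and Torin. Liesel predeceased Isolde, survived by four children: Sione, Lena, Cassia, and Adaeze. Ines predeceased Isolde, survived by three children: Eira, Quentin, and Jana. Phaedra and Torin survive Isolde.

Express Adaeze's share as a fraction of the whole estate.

The entire ₹84,000 passes to the descendants.
That amount (₹84,000) is divided at the children's generation into 4 shares of ₹21,000. Phaedra and Torin each take ₹21,000. The 2 shares of the deceased (Liesel and Ines) are combined into a pool of ₹42,000.
That pool (₹42,000) is divided at the grandchildren's generation equally among Sione, Lena, Cassia, Adaeze, Eira, Quentin, and Jana: ₹6,000 each.

Adaeze receives 1/14 of the estate.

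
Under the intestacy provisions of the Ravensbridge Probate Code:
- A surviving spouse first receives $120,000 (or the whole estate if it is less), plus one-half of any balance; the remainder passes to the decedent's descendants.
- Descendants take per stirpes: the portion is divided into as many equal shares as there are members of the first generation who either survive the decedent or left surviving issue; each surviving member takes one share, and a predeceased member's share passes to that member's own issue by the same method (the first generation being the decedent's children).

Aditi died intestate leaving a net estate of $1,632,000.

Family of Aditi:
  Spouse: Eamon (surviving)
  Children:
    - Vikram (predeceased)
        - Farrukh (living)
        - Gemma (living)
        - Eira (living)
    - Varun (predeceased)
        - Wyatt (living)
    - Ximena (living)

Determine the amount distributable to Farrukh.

Eamon first takes $120,000, leaving a balance of $1,512,000. Eamon then takes one-half of the balance ($756,000), for a total of $876,000. The remaining $756,000 passes to the descendants.
The descendants' portion ($756,000) is divided into 3 shares of $252,000: Ximena takes $252,000; Vikram's $252,000 share passes to Vikram's issue; Varun's $252,000 share passes to Varun's issue.
Vikram's share ($252,000) is divided into 3 shares of $84,000: Farrukh, Gemma, and Eira each take $84,000.
Varun's share ($252,000) passes entirely to Wyatt.

Farrukh receives $84,000.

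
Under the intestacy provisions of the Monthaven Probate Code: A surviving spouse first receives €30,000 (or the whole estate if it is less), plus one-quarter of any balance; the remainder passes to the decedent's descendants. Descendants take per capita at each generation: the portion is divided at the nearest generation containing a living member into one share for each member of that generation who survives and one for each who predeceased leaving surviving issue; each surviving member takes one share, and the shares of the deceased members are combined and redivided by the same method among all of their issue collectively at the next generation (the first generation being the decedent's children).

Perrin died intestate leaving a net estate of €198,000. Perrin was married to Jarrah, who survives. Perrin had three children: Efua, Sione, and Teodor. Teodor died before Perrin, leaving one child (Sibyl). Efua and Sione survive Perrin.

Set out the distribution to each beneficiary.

Jarrah first takes €30,000, leaving a balance of €168,000. Jarrah then takes one-quarter of the balance (€42,000), for a total of €72,000. The remaining €126,000 passes to the descendants.
The descendants' portion (€126,000) is divided at the children's generation into 3 shares of €42,000. Efua and Sione each take €42,000. The remaining share for the deceased Teodor (€42,000) is carried to the next generation.
That pool (€42,000) passes entirely to Sibyl, the sole taker at the grandchildren's generation.

Jarrah: €72,000; Efua: €42,000; Sione: €42,000; Sibyl: €42,000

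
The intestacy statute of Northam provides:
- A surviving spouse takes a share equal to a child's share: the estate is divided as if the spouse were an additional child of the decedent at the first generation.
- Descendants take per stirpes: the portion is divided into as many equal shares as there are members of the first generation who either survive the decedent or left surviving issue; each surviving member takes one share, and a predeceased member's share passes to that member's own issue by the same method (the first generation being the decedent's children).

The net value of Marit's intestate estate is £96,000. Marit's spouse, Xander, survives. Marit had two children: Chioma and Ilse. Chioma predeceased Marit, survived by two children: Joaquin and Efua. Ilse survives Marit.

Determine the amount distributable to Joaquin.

Joaquin receives £16,000.

The spouse counts as an additional share at the children's level, so there are 3 primary shares of £32,000. Xander takes one such share (£32,000).
The children's combined portion (£64,000) is divided into 2 shares of £32,000: Ilse takes £32,000; Chioma's £32,000 share passes to Chioma's issue.
Chioma's share (£32,000) is divided into 2 shares of £16,000: Joaquin and Efua each take £16,000.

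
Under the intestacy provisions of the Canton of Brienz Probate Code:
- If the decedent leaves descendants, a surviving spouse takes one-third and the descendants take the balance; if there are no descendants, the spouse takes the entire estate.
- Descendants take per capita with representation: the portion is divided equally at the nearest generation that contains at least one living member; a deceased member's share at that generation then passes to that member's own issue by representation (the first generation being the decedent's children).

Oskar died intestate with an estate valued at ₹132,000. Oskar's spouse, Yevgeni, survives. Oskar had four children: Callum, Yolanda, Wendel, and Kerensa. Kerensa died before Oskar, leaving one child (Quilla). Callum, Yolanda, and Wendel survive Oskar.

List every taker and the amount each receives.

Yevgeni takes one-third of ₹132,000 = ₹44,000. The remaining ₹88,000 passes to the descendants.
The descendants' portion (₹88,000) is divided into 4 shares of ₹22,000: Callum, Yolanda, and Wendel each take ₹22,000; Kerensa's ₹22,000 share passes to Kerensa's issue.
Kerensa's share (₹22,000) passes entirely to Quilla.

Yevgeni: ₹44,000; Callum: ₹22,000; Yolanda: ₹22,000; Wendel: ₹22,000; Quilla: ₹22,000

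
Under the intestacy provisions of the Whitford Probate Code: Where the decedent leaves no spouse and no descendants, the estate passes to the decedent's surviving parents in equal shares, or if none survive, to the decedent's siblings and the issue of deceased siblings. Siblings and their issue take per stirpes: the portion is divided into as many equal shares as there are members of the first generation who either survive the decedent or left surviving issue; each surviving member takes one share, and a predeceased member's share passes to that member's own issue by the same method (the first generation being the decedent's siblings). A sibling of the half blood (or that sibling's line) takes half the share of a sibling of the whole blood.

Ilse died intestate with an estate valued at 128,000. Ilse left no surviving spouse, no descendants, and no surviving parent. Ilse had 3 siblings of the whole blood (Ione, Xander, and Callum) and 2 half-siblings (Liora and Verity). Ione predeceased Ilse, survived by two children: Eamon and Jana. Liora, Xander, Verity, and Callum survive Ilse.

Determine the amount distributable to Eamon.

Eamon receives 16,000.

The entire 128,000 passes to the siblings and their issue.
Counting each half-blood sibling's line as half a unit, there are 4 units in 128,000, so one unit is 32,000. Whole-blood lines (Ione, Xander, and Callum) take 32,000 each; half-blood lines (Liora and Verity) take 16,000 each.
Ione's share (32,000) is divided into 2 shares of 16,000: Eamon and Jana each take 16,000.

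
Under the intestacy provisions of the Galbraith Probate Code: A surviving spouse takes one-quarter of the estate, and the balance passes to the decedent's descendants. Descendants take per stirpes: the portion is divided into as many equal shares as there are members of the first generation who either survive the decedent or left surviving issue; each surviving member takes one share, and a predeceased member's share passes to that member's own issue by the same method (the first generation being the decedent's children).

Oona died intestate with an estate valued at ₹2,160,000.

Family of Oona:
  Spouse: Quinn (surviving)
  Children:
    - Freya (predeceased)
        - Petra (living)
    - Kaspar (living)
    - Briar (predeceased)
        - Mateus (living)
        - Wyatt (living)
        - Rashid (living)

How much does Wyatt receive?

Wyatt receives ₹180,000.

Quinn takes one-quarter of ₹2,160,000 = ₹540,000. The remaining ₹1,620,000 passes to the descendants.
The descendants' portion (₹1,620,000) is divided into 3 shares of ₹540,000: Kaspar takes ₹540,000; Freya's ₹540,000 share passes to Freya's issue; Briar's ₹540,000 share passes to Briar's issue.
Freya's share (₹540,000) passes entirely to Petra.
Briar's share (₹540,000) is divided into 3 shares of ₹180,000: Mateus, Wyatt, and Rashid each take ₹180,000.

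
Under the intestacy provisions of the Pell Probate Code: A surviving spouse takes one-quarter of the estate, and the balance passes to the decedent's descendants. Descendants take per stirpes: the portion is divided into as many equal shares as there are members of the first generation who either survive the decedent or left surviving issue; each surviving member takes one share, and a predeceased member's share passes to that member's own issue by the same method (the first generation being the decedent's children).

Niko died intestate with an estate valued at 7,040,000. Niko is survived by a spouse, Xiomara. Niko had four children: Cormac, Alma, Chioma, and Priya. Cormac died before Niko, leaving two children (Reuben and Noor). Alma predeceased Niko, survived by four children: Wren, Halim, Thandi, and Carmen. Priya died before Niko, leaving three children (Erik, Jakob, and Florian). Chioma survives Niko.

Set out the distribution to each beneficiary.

Xiomara: 1,760,000; Reuben: 660,000; Noor: 660,000; Wren: 330,000; Halim: 330,000; Thandi: 330,000; Carmen: 330,000; Chioma: 1,320,000; Erik: 440,000; Jakob: 440,000; Florian: 440,000

Xiomara takes one-quarter of 7,040,000 = 1,760,000. The remaining 5,280,000 passes to the descendants.
The descendants' portion (5,280,000) is divided into 4 shares of 1,320,000: Chioma takes 1,320,000; Cormac's 1,320,000 share passes to Cormac's issue; Alma's 1,320,000 share passes to Alma's issue; Priya's 1,320,000 share passes to Priya's issue.
Cormac's share (1,320,000) is divided into 2 shares of 660,000: Reuben and Noor each take 660,000.
Alma's share (1,320,000) is divided into 4 shares of 330,000: Wren, Halim, Thandi, and Carmen each take 330,000.
Priya's share (1,320,000) is divided into 3 shares of 440,000: Erik, Jakob, and Florian each take 440,000.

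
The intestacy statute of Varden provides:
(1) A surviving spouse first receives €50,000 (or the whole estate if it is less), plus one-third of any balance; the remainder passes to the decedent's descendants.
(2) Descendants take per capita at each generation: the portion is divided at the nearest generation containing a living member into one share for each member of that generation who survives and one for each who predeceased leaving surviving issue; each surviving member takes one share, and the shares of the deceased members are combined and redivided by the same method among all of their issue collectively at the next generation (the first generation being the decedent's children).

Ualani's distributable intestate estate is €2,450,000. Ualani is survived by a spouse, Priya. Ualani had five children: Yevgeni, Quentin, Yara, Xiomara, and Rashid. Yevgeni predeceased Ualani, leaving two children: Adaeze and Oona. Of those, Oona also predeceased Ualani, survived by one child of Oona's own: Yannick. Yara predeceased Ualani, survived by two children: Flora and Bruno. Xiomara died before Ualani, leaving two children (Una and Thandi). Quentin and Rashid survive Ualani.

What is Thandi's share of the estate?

Thandi receives €160,000.

Priya first takes €50,000, leaving a balance of €2,400,000. Priya then takes one-third of the balance (€800,000), for a total of €850,000. The remaining €1,600,000 passes to the descendants.
The descendants' portion (€1,600,000) is divided at the children's generation into 5 shares of €320,000. Quentin and Rashid each take €320,000. The 3 shares of the deceased (Yevgeni, Yara, and Xiomara) are combined into a pool of €960,000.
That pool (€960,000) is divided at the grandchildren's generation into 6 shares of €160,000. Adaeze, Flora, Bruno, Una, and Thandi each take €160,000. The remaining share for the deceased Oona (€160,000) is carried to the next generation.
That pool (€160,000) passes entirely to Yannick, the sole taker at the great-grandchildren's generation.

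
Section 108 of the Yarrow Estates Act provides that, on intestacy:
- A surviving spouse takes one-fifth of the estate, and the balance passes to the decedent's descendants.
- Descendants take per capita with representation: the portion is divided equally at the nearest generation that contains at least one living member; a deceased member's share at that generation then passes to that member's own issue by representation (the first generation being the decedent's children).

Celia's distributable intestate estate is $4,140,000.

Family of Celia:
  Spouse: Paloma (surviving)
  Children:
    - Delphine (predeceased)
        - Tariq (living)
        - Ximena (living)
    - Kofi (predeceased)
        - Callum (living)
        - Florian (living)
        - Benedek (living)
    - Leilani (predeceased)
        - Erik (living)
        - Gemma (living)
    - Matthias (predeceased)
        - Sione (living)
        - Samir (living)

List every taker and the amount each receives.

Paloma: $828,000; Tariq: $368,000; Ximena: $368,000; Callum: $368,000; Florian: $368,000; Benedek: $368,000; Erik: $368,000; Gemma: $368,000; Sione: $368,000; Samir: $368,000

Paloma takes one-fifth of $4,140,000 = $828,000. The remaining $3,312,000 passes to the descendants.
No child survives, so the initial division is made at the grandchildren's generation.
The descendants' portion ($3,312,000) is divided into 9 shares of $368,000: Tariq, Ximena, Callum, Florian, Benedek, Erik, Gemma, Sione, and Samir each take $368,000.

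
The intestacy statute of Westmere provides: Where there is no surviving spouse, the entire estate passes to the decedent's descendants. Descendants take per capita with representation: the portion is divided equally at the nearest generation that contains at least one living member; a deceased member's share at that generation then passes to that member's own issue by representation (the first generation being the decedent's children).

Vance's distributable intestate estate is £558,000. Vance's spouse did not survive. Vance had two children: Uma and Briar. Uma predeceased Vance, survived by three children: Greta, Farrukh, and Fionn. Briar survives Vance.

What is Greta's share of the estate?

Greta receives £93,000.

The entire £558,000 passes to the descendants.
That amount (£558,000) is divided into 2 shares of £279,000: Briar takes £279,000; Uma's £279,000 share passes to Uma's issue.
Uma's share (£279,000) is divided into 3 shares of £93,000: Greta, Farrukh, and Fionn each take £93,000.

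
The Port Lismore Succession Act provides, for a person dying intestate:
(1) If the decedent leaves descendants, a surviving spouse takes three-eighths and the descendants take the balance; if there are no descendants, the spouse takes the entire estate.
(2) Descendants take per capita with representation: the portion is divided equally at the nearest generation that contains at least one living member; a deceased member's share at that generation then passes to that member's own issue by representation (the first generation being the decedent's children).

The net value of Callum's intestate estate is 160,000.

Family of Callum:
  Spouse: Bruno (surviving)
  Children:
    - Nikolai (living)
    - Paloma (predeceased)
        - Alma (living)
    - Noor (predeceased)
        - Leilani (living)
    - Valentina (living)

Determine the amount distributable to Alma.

Bruno takes three-eighths of 160,000 = 60,000. The remaining 100,000 passes to the descendants.
The descendants' portion (100,000) is divided into 4 shares of 25,000: Nikolai and Valentina each take 25,000; Paloma's 25,000 share passes to Paloma's issue; Noor's 25,000 share passes to Noor's issue.
Paloma's share (25,000) passes entirely to Alma.
Noor's share (25,000) passes entirely to Leilani.

Alma receives 25,000.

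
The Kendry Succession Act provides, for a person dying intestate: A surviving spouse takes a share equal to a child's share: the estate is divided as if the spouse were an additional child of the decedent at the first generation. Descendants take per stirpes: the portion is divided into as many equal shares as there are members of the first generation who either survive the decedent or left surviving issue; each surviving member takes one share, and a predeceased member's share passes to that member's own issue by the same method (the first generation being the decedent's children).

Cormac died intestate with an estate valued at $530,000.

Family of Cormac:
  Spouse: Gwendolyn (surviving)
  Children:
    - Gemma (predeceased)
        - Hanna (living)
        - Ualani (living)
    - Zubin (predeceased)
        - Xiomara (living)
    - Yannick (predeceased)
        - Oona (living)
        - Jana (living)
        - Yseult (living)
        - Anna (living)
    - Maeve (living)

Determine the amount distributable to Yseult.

The spouse counts as an additional share at the children's level, so there are 5 primary shares of $106,000. Gwendolyn takes one such share ($106,000).
The children's combined portion ($424,000) is divided into 4 shares of $106,000: Maeve takes $106,000; Gemma's $106,000 share passes to Gemma's issue; Zubin's $106,000 share passes to Zubin's issue; Yannick's $106,000 share passes to Yannick's issue.
Gemma's share ($106,000) is divided into 2 shares of $53,000: Hanna and Ualani each take $53,000.
Zubin's share ($106,000) passes entirely to Xiomara.
Yannick's share ($106,000) is divided into 4 shares of $26,500: Oona, Jana, Yseult, and Anna each take $26,500.

Yseult receives $26,500.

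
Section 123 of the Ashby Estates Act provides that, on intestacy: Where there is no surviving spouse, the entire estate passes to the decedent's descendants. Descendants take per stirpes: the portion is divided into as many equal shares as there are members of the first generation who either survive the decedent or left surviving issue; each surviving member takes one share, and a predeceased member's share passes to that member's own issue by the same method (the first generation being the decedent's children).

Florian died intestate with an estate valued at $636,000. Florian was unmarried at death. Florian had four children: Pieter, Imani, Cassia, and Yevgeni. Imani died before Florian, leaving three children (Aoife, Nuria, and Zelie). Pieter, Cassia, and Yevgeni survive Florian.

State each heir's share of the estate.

The entire $636,000 passes to the descendants.
That amount ($636,000) is divided into 4 shares of $159,000: Pieter, Cassia, and Yevgeni each take $159,000; Imani's $159,000 share passes to Imani's issue.
Imani's share ($159,000) is divided into 3 shares of $53,000: Aoife, Nuria, and Zelie each take $53,000.

Pieter: $159,000; Aoife: $53,000; Nuria: $53,000; Zelie: $53,000; Cassia: $159,000; Yevgeni: $159,000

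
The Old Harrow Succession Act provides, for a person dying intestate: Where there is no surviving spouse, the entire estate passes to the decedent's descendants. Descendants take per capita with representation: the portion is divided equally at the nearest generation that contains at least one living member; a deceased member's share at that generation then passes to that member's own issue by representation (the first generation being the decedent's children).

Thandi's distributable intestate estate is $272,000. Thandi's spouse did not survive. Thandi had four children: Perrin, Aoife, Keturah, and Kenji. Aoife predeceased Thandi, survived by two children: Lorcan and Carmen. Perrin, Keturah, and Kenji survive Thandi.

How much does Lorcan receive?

The entire $272,000 passes to the descendants.
That amount ($272,000) is divided into 4 shares of $68,000: Perrin, Keturah, and Kenji each take $68,000; Aoife's $68,000 share passes to Aoife's issue.
Aoife's share ($68,000) is divided into 2 shares of $34,000: Lorcan and Carmen each take $34,000.

Lorcan receives $34,000.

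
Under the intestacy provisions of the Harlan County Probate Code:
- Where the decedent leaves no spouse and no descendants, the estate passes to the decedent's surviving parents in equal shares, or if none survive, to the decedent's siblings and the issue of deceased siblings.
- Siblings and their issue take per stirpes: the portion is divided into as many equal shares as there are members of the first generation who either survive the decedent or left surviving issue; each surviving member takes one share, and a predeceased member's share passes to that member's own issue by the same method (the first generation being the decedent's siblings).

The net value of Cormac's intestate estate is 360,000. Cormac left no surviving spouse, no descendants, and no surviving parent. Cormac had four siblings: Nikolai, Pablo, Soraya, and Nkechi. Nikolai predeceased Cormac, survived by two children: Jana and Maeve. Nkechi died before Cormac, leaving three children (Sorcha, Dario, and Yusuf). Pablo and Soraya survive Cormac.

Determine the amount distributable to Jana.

The entire 360,000 passes to the siblings and their issue.
That amount (360,000) is divided into 4 shares of 90,000: Pablo and Soraya each take 90,000; Nikolai's 90,000 share passes to Nikolai's issue; Nkechi's 90,000 share passes to Nkechi's issue.
Nikolai's share (90,000) is divided into 2 shares of 45,000: Jana and Maeve each take 45,000.
Nkechi's share (90,000) is divided into 3 shares of 30,000: Sorcha, Dario, and Yusuf each take 30,000.

Jana receives 45,000.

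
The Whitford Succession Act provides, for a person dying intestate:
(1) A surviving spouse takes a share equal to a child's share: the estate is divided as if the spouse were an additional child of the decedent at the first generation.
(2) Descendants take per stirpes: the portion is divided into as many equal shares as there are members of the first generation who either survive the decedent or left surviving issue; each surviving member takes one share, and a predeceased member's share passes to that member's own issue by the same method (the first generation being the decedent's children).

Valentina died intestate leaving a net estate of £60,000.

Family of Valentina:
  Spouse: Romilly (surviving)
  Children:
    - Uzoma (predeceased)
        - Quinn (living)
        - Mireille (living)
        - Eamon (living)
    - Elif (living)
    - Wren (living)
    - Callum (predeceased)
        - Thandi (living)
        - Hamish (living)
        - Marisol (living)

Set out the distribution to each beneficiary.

The spouse counts as an additional share at the children's level, so there are 5 primary shares of £12,000. Romilly takes one such share (£12,000).
The children's combined portion (£48,000) is divided into 4 shares of £12,000: Elif and Wren each take £12,000; Uzoma's £12,000 share passes to Uzoma's issue; Callum's £12,000 share passes to Callum's issue.
Uzoma's share (£12,000) is divided into 3 shares of £4,000: Quinn, Mireille, and Eamon each take £4,000.
Callum's share (£12,000) is divided into 3 shares of £4,000: Thandi, Hamish, and Marisol each take £4,000.

Romilly: £12,000; Quinn: £4,000; Mireille: £4,000; Eamon: £4,000; Elif: £12,000; Wren: £12,000; Thandi: £4,000; Hamish: £4,000; Marisol: £4,000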